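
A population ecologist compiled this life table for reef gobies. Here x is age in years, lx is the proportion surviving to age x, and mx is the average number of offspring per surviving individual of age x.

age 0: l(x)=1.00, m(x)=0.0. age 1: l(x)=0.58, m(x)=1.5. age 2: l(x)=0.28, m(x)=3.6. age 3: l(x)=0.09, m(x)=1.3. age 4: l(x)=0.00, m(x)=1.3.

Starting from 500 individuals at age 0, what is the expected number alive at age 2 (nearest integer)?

Expected survivors = N0 · l_2 = 500 × 0.28 = 140 → 140

140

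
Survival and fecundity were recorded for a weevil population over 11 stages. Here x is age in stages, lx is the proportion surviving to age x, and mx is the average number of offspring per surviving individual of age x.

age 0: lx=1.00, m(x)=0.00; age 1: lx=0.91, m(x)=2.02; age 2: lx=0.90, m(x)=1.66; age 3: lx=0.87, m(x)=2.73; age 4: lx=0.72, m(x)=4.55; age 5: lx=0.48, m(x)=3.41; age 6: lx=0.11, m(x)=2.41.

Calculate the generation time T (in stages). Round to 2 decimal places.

3.20

lx·mx: 0, 1.8382, 1.494, 2.3751, 3.276, 1.6368, 0.2651 → R0 = 10.8852
x·lx·mx: 0, 1.8382, 2.988, 7.1253, 13.104, 8.184, 1.5906 → Σ = 34.8301
T = 34.8301 / 10.8852 = 3.199767… → 3.20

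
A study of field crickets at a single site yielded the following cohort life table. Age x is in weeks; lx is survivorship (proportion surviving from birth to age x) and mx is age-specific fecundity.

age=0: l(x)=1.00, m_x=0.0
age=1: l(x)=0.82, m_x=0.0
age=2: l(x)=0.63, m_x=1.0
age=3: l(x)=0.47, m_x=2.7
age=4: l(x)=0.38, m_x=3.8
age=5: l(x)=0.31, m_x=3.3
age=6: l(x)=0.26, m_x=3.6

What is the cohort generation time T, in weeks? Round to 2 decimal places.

lx·mx: 0, 0, 0.63, 1.269, 1.444, 1.023, 0.936 → R0 = 5.302
x·lx·mx: 0, 0, 1.26, 3.807, 5.776, 5.115, 5.616 → Σ = 21.574
T = 21.574 / 5.302 = 4.069031… → 4.07

4.07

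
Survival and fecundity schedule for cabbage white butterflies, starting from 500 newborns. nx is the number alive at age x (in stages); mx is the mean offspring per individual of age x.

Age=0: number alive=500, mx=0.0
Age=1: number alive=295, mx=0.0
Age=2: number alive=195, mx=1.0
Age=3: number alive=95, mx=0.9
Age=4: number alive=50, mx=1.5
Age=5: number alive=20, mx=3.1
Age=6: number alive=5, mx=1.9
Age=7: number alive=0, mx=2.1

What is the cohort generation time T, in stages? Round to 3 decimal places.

3.076

lx = nx/n0 = nx/500: 1, 0.59, 0.39, 0.19, 0.1, 0.04, 0.01, 0
lx·mx: 0, 0, 0.39, 0.171, 0.15, 0.124, 0.019, 0 → R0 = 0.854
x·lx·mx: 0, 0, 0.78, 0.513, 0.6, 0.62, 0.114, 0 → Σ = 2.627
T = 2.627 / 0.854 = 3.076112… → 3.076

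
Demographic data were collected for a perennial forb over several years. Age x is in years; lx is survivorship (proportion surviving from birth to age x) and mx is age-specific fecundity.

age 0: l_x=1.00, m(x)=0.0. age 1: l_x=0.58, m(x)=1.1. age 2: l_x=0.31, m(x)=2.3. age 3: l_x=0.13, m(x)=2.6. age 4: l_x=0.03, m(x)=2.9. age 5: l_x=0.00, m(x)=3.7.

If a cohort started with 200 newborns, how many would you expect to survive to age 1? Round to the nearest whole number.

Expected survivors = N0 · l_1 = 200 × 0.58 = 116 → 116

116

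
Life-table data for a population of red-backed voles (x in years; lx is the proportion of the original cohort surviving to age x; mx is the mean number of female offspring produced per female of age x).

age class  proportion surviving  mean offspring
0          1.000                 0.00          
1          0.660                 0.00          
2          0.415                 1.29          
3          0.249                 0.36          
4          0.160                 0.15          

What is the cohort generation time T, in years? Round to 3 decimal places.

lx·mx: 0, 0, 0.53535, 0.08964, 0.024 → R0 = 0.64899
x·lx·mx: 0, 0, 1.0707, 0.26892, 0.096 → Σ = 1.43562
T = 1.43562 / 0.64899 = 2.212083… → 2.212

2.212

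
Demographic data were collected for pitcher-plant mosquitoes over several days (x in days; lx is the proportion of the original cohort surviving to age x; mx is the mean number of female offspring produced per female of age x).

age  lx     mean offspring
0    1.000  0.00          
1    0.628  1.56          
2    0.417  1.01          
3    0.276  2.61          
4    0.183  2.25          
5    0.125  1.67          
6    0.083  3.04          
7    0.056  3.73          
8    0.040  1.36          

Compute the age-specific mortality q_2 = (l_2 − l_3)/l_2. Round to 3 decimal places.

0.338

q_2 = (l_2 − l_3) / l_2 = (0.417 − 0.276) / 0.417
     = 0.141 / 0.417 = 0.338129… → 0.338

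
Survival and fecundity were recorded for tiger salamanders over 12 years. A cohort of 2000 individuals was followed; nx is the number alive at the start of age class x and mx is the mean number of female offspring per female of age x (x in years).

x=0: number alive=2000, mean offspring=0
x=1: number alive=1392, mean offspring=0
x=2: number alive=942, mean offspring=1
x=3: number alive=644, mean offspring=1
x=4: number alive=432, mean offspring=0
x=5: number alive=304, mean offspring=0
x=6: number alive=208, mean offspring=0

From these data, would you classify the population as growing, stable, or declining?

declining

lx = nx/n0 = nx/2000: 1, 0.696, 0.471, 0.322, 0.216, 0.152, 0.104
R0 = Σ lx·mx = 0 + 0 + 0.471 + 0.322 + 0 + 0 + 0 = 0.793
R0 < 1, so the population is declining.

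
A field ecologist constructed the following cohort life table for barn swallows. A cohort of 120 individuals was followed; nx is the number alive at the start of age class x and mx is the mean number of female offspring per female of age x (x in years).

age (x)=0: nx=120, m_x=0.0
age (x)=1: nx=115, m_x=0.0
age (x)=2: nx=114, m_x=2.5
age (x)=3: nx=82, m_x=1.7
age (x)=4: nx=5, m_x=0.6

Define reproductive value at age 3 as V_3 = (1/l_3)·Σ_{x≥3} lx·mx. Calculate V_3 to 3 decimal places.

1.737

lx = nx/n0 = nx/120: 1, 0.95833…, 0.95, 0.68333…, 0.04167…
lx·mx for x ≥ 3: 1.161667…, 0.025… → sum = 1.186667…
V_3 = 1.186667… / l_3 = 1.186667… / 0.683333… = 1.736585… → 1.737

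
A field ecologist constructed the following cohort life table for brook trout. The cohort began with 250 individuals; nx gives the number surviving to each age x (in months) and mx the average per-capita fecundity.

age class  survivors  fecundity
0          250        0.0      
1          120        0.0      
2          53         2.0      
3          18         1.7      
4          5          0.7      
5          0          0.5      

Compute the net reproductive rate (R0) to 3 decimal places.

lx = nx/n0 = nx/250: 1, 0.48, 0.212, 0.072, 0.02, 0
lx·mx by age: 0, 0, 0.424, 0.1224, 0.014, 0
R0 = Σ lx·mx = 0.5604 → 0.560

0.560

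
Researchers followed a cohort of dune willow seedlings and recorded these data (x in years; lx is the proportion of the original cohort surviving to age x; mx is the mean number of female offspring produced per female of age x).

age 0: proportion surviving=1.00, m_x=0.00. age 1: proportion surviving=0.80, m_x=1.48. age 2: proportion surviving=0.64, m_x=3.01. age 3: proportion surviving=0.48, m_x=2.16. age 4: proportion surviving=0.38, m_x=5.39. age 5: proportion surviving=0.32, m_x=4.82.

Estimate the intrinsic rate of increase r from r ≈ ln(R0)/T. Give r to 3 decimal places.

R0 = Σ lx·mx = 0 + 1.184 + 1.9264 + 1.0368 + 2.0482 + 1.5424 = 7.7378
Σ x·lx·mx = 24.052; T = 24.052/7.7378 = 3.10838…
r ≈ ln(R0)/T = ln(7.7378)/3.10838… = 0.65826… → 0.658

0.658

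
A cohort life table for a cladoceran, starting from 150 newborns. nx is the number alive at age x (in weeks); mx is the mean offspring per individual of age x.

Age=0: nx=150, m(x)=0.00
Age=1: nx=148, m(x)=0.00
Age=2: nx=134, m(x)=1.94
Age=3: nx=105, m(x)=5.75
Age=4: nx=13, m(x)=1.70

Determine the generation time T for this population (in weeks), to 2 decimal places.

lx = nx/n0 = nx/150: 1, 0.98667…, 0.89333…, 0.7, 0.08667…
lx·mx: 0, 0, 1.733067…, 4.025, 0.147333… → R0 = 5.9054…
x·lx·mx: 0, 0, 3.466133…, 12.075, 0.589333… → Σ = 16.130467…
T = 16.130467… / 5.9054… = 2.731477… → 2.73

2.73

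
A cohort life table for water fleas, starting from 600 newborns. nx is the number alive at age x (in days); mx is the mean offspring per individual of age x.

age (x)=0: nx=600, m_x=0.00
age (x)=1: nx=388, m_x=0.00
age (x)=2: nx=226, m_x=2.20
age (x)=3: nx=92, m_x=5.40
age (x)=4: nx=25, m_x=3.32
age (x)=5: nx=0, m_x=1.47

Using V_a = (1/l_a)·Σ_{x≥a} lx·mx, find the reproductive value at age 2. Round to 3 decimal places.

lx = nx/n0 = nx/600: 1, 0.64667…, 0.37667…, 0.15333…, 0.04167…, 0
lx·mx for x ≥ 2: 0.828667…, 0.828…, 0.138333…, 0 → sum = 1.795…
V_2 = 1.795… / l_2 = 1.795… / 0.376667… = 4.765487… → 4.765

4.765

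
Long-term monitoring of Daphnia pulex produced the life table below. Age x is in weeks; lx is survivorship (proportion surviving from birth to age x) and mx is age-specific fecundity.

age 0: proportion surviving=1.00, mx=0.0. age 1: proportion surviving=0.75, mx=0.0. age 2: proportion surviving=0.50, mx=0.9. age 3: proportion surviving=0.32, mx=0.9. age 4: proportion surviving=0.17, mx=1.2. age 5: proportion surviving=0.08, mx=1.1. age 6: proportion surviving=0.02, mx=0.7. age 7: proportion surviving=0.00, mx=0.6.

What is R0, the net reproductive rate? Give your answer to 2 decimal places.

lx·mx by age: 0, 0, 0.45, 0.288, 0.204, 0.088, 0.014, 0
R0 = Σ lx·mx = 1.044 → 1.04

1.04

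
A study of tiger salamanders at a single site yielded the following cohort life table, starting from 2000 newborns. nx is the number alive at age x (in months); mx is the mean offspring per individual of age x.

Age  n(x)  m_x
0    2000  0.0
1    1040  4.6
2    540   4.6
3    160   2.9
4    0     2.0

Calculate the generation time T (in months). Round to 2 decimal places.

lx = nx/n0 = nx/2000: 1, 0.52, 0.27, 0.08, 0
lx·mx: 0, 2.392, 1.242, 0.232, 0 → R0 = 3.866
x·lx·mx: 0, 2.392, 2.484, 0.696, 0 → Σ = 5.572
T = 5.572 / 3.866 = 1.441283… → 1.44

1.44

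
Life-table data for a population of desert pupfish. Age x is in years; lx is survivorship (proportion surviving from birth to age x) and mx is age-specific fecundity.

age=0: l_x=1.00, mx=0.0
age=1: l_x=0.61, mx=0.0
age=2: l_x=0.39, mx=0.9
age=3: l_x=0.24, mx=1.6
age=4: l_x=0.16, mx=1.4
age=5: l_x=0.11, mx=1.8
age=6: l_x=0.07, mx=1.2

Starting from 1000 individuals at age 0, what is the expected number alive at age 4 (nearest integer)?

Expected survivors = N0 · l_4 = 1000 × 0.16 = 160 → 160

160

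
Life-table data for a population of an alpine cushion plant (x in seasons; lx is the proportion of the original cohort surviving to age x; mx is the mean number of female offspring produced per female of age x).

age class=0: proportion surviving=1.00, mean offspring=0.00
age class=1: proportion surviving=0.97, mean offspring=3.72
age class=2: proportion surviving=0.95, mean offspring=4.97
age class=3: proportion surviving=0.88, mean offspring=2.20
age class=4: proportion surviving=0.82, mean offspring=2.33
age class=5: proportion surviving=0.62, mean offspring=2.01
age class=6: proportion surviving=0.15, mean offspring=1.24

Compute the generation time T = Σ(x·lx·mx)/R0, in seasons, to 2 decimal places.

lx·mx: 0, 3.6084, 4.7215, 1.936, 1.9106, 1.2462, 0.186 → R0 = 13.6087
x·lx·mx: 0, 3.6084, 9.443, 5.808, 7.6424, 6.231, 1.116 → Σ = 33.8488
T = 33.8488 / 13.6087 = 2.487291… → 2.49

2.49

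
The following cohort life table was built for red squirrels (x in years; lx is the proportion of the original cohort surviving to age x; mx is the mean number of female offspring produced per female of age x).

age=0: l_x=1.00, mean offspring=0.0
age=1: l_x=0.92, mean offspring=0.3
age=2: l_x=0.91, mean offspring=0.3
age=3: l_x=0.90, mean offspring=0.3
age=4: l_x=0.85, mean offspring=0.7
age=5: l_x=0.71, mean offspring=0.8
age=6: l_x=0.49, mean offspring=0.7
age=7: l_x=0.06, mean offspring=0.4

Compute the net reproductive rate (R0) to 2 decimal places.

lx·mx by age: 0, 0.276, 0.273, 0.27, 0.595, 0.568, 0.343, 0.024
R0 = Σ lx·mx = 2.349 → 2.35

2.35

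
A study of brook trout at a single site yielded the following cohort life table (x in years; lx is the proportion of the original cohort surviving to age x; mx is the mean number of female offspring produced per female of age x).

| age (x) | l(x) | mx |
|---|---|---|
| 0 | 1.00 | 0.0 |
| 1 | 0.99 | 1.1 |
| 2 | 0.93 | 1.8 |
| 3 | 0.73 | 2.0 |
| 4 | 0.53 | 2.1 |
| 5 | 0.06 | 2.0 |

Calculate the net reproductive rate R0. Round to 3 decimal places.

5.456

lx·mx by age: 0, 1.089, 1.674, 1.46, 1.113, 0.12
R0 = Σ lx·mx = 5.456 → 5.456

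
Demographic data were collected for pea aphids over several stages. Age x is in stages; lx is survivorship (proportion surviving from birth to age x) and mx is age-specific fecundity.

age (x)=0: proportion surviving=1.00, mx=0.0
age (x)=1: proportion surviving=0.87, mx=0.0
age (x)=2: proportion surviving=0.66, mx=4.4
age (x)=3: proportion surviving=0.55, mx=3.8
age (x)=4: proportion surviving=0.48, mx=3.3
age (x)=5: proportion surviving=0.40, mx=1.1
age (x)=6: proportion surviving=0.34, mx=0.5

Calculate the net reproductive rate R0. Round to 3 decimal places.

lx·mx by age: 0, 0, 2.904, 2.09, 1.584, 0.44, 0.17
R0 = Σ lx·mx = 7.188 → 7.188

7.188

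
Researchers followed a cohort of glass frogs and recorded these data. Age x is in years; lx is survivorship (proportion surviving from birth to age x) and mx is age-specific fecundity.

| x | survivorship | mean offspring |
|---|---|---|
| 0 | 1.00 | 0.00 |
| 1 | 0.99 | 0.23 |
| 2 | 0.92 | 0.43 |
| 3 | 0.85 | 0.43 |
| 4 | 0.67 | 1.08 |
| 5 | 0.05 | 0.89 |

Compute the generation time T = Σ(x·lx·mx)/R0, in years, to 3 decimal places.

lx·mx: 0, 0.2277, 0.3956, 0.3655, 0.7236, 0.0445 → R0 = 1.7569
x·lx·mx: 0, 0.2277, 0.7912, 1.0965, 2.8944, 0.2225 → Σ = 5.2323
T = 5.2323 / 1.7569 = 2.978143… → 2.978

2.978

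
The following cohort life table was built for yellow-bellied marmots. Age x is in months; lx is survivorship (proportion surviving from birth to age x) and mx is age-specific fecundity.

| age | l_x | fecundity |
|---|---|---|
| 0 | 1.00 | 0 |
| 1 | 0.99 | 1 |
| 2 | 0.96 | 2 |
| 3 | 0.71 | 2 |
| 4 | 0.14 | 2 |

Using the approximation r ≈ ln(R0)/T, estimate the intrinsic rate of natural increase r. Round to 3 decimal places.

R0 = Σ lx·mx = 0 + 0.99 + 1.92 + 1.42 + 0.28 = 4.61
Σ x·lx·mx = 10.21; T = 10.21/4.61 = 2.21475…
r ≈ ln(R0)/T = ln(4.61)/2.21475… = 0.69002… → 0.690

0.690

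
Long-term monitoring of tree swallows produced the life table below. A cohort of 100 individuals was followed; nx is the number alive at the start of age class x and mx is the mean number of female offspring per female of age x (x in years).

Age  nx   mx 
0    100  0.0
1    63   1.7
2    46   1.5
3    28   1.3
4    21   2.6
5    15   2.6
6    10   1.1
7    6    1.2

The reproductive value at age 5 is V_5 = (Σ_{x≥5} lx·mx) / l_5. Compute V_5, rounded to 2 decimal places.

3.81

lx = nx/n0 = nx/100: 1, 0.63, 0.46, 0.28, 0.21, 0.15, 0.1, 0.06
lx·mx for x ≥ 5: 0.39, 0.11, 0.072 → sum = 0.572
V_5 = 0.572 / l_5 = 0.572 / 0.15 = 3.813333… → 3.81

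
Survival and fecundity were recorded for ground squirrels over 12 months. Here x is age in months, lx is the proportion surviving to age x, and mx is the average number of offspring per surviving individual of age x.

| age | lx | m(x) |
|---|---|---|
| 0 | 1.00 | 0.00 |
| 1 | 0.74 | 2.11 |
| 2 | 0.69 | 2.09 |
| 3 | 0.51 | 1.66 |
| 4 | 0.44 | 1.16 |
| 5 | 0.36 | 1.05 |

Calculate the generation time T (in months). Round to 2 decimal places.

lx·mx: 0, 1.5614, 1.4421, 0.8466, 0.5104, 0.378 → R0 = 4.7385
x·lx·mx: 0, 1.5614, 2.8842, 2.5398, 2.0416, 1.89 → Σ = 10.917
T = 10.917 / 4.7385 = 2.303894… → 2.30

2.30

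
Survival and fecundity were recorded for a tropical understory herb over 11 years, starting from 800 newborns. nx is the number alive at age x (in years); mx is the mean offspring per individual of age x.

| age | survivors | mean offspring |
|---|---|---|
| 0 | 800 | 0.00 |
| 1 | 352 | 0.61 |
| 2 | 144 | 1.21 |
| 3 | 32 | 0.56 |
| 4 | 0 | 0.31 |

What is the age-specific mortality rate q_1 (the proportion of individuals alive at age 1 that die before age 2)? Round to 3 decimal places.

0.591

lx = nx/n0 = nx/800: 1, 0.44, 0.18, 0.04, 0
q_1 = (l_1 − l_2) / l_1 = (0.44 − 0.18) / 0.44
     = 0.26 / 0.44 = 0.590909… → 0.591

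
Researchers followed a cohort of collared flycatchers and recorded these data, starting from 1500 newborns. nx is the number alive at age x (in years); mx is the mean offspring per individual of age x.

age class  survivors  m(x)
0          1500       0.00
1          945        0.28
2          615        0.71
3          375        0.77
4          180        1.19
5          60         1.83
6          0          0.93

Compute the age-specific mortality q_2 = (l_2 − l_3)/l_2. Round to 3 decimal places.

lx = nx/n0 = nx/1500: 1, 0.63, 0.41, 0.25, 0.12, 0.04, 0
q_2 = (l_2 − l_3) / l_2 = (0.41 − 0.25) / 0.41
     = 0.16 / 0.41 = 0.390244… → 0.390

0.390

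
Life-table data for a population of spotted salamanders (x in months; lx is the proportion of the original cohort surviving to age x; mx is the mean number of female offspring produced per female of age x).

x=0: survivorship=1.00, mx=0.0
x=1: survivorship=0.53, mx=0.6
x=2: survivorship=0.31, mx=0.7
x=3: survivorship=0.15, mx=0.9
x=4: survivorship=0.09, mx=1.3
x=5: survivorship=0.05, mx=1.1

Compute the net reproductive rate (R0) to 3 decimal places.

lx·mx by age: 0, 0.318, 0.217, 0.135, 0.117, 0.055
R0 = Σ lx·mx = 0.842 → 0.842

0.842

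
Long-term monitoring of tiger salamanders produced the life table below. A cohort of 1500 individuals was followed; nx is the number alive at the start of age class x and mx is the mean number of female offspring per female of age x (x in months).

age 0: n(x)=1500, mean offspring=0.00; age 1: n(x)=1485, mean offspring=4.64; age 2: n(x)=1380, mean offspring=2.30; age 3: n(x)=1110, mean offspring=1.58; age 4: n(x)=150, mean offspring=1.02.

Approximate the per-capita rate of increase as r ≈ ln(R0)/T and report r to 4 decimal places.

lx = nx/n0 = nx/1500: 1, 0.99, 0.92, 0.74, 0.1
R0 = Σ lx·mx = 0 + 4.5936 + 2.116 + 1.1692 + 0.102 = 7.9808
Σ x·lx·mx = 12.7412; T = 12.7412/7.9808 = 1.59648…
r ≈ ln(R0)/T = ln(7.9808)/1.59648… = 1.30101… → 1.3010

1.3010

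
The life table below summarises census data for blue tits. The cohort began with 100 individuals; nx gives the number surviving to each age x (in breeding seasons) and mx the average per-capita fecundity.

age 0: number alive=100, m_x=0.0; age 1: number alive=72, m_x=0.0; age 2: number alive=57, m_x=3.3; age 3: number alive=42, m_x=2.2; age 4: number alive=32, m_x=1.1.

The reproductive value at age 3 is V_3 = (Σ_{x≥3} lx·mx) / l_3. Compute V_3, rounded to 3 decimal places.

lx = nx/n0 = nx/100: 1, 0.72, 0.57, 0.42, 0.32
lx·mx for x ≥ 3: 0.924, 0.352 → sum = 1.276
V_3 = 1.276 / l_3 = 1.276 / 0.42 = 3.038095… → 3.038

3.038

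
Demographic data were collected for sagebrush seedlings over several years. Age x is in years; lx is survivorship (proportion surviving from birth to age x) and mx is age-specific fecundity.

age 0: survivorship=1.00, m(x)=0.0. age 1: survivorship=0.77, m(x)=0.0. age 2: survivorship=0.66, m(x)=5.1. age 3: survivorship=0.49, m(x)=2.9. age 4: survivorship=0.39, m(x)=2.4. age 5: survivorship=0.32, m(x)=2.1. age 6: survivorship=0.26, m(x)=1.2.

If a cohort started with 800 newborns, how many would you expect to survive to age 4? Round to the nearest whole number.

Expected survivors = N0 · l_4 = 800 × 0.39 = 312 → 312

312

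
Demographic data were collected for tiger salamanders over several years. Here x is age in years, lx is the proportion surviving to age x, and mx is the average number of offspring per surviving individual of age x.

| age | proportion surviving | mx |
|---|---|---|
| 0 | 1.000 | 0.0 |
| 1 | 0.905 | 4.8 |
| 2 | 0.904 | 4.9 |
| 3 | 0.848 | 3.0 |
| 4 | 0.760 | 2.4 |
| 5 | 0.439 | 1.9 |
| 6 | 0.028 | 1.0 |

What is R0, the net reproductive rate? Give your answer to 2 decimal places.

lx·mx by age: 0, 4.344, 4.4296, 2.544, 1.824, 0.8341, 0.028
R0 = Σ lx·mx = 14.0037 → 14.00

14.00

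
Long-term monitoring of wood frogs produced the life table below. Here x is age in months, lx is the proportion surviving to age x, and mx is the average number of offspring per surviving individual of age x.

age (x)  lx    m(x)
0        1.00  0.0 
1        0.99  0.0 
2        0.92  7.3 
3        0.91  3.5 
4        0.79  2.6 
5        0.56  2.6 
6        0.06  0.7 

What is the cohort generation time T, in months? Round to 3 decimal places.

2.879

lx·mx: 0, 0, 6.716, 3.185, 2.054, 1.456, 0.042 → R0 = 13.453
x·lx·mx: 0, 0, 13.432, 9.555, 8.216, 7.28, 0.252 → Σ = 38.735
T = 38.735 / 13.453 = 2.879283… → 2.879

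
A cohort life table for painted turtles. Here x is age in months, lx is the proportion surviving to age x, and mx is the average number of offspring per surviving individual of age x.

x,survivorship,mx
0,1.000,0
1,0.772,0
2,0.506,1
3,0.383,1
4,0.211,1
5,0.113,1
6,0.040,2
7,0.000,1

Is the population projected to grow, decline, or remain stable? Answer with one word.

growing

R0 = Σ lx·mx = 0 + 0 + 0.506 + 0.383 + 0.211 + 0.113 + 0.08 + 0 = 1.293
R0 > 1, so the population is growing.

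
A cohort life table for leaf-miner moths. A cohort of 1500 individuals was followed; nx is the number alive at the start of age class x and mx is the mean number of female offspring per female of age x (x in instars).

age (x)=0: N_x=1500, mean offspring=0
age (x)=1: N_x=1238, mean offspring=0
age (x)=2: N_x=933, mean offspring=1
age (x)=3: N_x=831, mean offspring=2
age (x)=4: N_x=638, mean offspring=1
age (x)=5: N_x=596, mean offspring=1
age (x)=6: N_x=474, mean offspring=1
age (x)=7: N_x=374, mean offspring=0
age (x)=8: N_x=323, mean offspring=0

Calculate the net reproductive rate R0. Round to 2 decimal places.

2.87

lx = nx/n0 = nx/1500: 1, 0.82533…, 0.622, 0.554, 0.42533…, 0.39733…, 0.316, 0.24933…, 0.21533…
lx·mx by age: 0, 0, 0.622, 1.108, 0.425333…, 0.397333…, 0.316, 0, 0
R0 = Σ lx·mx = 2.868667… → 2.87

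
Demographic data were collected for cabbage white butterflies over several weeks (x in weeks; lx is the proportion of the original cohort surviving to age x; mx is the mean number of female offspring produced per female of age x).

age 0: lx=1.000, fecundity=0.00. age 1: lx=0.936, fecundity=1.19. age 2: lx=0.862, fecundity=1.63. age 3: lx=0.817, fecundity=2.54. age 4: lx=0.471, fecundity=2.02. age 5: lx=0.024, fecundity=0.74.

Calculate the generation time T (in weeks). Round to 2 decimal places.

lx·mx: 0, 1.11384, 1.40506, 2.07518, 0.95142, 0.01776 → R0 = 5.56326
x·lx·mx: 0, 1.11384, 2.81012, 6.22554, 3.80568, 0.0888 → Σ = 14.04398
T = 14.04398 / 5.56326 = 2.524416… → 2.52

2.52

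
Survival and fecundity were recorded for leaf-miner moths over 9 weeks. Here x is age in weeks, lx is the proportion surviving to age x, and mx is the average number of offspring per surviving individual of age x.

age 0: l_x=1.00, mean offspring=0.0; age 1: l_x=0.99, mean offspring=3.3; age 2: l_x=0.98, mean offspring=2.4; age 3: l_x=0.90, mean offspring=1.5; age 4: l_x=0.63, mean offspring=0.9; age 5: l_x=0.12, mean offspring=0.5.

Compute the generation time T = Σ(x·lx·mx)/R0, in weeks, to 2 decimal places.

1.92

lx·mx: 0, 3.267, 2.352, 1.35, 0.567, 0.06 → R0 = 7.596
x·lx·mx: 0, 3.267, 4.704, 4.05, 2.268, 0.3 → Σ = 14.589
T = 14.589 / 7.596 = 1.920616… → 1.92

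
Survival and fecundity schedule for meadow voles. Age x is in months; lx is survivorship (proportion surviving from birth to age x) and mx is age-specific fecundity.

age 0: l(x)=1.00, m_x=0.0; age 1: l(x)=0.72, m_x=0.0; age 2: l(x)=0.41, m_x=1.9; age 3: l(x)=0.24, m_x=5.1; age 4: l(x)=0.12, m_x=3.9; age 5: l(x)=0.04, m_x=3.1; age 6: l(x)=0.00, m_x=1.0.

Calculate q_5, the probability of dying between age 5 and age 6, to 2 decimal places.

1.00

q_5 = (l_5 − l_6) / l_5 = (0.04 − 0) / 0.04
     = 0.04 / 0.04 = 1 → 1.00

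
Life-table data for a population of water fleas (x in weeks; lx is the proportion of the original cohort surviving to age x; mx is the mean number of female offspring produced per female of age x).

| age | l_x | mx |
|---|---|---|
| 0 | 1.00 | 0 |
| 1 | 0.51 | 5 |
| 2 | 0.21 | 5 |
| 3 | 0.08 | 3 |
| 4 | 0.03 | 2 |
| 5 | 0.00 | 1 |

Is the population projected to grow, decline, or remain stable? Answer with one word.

growing

R0 = Σ lx·mx = 0 + 2.55 + 1.05 + 0.24 + 0.06 + 0 = 3.9
R0 > 1, so the population is growing.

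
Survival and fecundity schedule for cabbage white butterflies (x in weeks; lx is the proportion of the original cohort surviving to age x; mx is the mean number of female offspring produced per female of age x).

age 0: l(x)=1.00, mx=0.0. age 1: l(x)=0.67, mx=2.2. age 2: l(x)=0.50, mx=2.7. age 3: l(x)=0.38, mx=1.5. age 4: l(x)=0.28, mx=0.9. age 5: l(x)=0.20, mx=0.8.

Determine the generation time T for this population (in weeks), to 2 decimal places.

lx·mx: 0, 1.474, 1.35, 0.57, 0.252, 0.16 → R0 = 3.806
x·lx·mx: 0, 1.474, 2.7, 1.71, 1.008, 0.8 → Σ = 7.692
T = 7.692 / 3.806 = 2.021019… → 2.02

2.02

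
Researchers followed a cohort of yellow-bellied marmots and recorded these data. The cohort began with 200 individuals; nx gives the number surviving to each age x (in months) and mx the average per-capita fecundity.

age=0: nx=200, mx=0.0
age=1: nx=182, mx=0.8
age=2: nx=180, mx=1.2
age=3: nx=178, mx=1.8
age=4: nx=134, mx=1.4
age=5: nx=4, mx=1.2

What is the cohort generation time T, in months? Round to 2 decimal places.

2.65

lx = nx/n0 = nx/200: 1, 0.91, 0.9, 0.89, 0.67, 0.02
lx·mx: 0, 0.728, 1.08, 1.602, 0.938, 0.024 → R0 = 4.372
x·lx·mx: 0, 0.728, 2.16, 4.806, 3.752, 0.12 → Σ = 11.566
T = 11.566 / 4.372 = 2.645471… → 2.65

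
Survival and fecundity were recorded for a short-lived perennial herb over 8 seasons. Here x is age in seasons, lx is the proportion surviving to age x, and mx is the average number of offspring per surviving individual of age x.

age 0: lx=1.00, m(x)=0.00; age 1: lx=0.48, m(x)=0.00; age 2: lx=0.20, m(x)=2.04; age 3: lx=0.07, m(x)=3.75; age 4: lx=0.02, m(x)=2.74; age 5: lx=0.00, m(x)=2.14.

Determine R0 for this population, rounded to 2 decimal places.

0.73

lx·mx by age: 0, 0, 0.408, 0.2625, 0.0548, 0
R0 = Σ lx·mx = 0.7253 → 0.73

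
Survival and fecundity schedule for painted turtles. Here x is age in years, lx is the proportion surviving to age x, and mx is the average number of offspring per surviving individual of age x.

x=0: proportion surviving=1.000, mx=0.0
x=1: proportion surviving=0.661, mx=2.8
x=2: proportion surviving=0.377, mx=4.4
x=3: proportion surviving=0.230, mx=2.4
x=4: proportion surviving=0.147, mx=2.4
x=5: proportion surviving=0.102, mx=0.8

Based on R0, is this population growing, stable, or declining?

R0 = Σ lx·mx = 0 + 1.8508 + 1.6588 + 0.552 + 0.3528 + 0.0816 = 4.496
R0 > 1, so the population is growing.

growing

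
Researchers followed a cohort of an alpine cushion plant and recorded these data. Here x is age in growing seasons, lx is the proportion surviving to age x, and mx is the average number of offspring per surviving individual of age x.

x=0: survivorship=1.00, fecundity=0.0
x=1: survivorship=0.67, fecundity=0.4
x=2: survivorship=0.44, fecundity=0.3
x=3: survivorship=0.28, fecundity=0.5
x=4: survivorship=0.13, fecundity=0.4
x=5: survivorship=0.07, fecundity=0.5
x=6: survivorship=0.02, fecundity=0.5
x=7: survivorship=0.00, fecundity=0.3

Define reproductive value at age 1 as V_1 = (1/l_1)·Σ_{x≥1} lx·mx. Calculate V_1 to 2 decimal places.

lx·mx for x ≥ 1: 0.268, 0.132, 0.14, 0.052, 0.035, 0.01, 0 → sum = 0.637
V_1 = 0.637 / l_1 = 0.637 / 0.67 = 0.950746… → 0.95

0.95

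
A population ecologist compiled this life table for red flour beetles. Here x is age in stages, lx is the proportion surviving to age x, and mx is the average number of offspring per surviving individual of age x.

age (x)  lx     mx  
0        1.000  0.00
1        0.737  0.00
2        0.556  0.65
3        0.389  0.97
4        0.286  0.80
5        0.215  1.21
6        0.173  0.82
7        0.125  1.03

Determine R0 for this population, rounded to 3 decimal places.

lx·mx by age: 0, 0, 0.3614, 0.37733, 0.2288, 0.26015, 0.14186, 0.12875
R0 = Σ lx·mx = 1.49829 → 1.498

1.498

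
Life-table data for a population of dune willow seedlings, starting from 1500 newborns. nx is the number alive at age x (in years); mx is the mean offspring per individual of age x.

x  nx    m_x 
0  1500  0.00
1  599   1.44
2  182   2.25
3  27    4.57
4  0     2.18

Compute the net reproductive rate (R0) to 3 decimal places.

0.930

lx = nx/n0 = nx/1500: 1, 0.39933…, 0.12133…, 0.018, 0
lx·mx by age: 0, 0.57504…, 0.273…, 0.08226, 0
R0 = Σ lx·mx = 0.9303… → 0.930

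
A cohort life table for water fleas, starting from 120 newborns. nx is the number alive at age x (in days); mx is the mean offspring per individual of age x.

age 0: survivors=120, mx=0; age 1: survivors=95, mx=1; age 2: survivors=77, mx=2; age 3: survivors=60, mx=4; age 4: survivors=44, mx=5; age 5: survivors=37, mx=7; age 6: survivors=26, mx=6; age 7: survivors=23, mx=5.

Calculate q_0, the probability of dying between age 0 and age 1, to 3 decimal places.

0.208

lx = nx/n0 = nx/120: 1, 0.79167…, 0.64167…, 0.5, 0.36667…, 0.30833…, 0.21667…, 0.19167…
q_0 = (l_0 − l_1) / l_0 = (1 − 0.791667…) / 1
     = 0.208333… / 1 = 0.208333… → 0.208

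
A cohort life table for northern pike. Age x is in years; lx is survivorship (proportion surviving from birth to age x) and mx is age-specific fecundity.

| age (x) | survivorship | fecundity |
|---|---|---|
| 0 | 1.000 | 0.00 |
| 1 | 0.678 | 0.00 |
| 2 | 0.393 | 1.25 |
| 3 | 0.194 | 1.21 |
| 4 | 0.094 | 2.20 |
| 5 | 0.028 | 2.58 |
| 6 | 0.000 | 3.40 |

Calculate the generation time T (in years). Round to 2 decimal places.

2.86

lx·mx: 0, 0, 0.49125, 0.23474, 0.2068, 0.07224, 0 → R0 = 1.00503
x·lx·mx: 0, 0, 0.9825, 0.70422, 0.8272, 0.3612, 0 → Σ = 2.87512
T = 2.87512 / 1.00503 = 2.860731… → 2.86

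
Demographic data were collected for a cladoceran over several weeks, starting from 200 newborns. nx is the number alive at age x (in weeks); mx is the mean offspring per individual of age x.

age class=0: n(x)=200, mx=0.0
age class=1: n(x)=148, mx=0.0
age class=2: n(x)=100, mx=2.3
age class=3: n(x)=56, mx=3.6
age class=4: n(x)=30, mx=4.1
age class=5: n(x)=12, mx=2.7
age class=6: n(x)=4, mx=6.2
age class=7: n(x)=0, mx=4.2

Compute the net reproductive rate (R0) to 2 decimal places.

lx = nx/n0 = nx/200: 1, 0.74, 0.5, 0.28, 0.15, 0.06, 0.02, 0
lx·mx by age: 0, 0, 1.15, 1.008, 0.615, 0.162, 0.124, 0
R0 = Σ lx·mx = 3.059 → 3.06

3.06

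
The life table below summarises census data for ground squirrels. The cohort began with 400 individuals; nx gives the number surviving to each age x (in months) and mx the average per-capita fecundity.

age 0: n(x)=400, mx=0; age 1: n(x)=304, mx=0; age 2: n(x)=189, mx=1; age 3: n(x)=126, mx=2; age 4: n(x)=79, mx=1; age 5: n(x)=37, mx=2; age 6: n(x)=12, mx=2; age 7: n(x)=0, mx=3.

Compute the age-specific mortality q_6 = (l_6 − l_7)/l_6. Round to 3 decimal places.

1.000

lx = nx/n0 = nx/400: 1, 0.76, 0.4725, 0.315, 0.1975, 0.0925, 0.03, 0
q_6 = (l_6 − l_7) / l_6 = (0.03 − 0) / 0.03
     = 0.03 / 0.03 = 1 → 1.000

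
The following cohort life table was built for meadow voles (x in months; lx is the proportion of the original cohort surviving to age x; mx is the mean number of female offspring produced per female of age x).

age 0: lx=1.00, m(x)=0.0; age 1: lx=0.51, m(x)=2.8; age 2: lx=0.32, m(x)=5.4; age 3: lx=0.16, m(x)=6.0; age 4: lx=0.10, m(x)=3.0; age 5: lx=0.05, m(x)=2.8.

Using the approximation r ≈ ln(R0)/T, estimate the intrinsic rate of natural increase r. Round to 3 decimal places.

R0 = Σ lx·mx = 0 + 1.428 + 1.728 + 0.96 + 0.3 + 0.14 = 4.556
Σ x·lx·mx = 9.664; T = 9.664/4.556 = 2.12116…
r ≈ ln(R0)/T = ln(4.556)/2.12116… = 0.71491… → 0.715

0.715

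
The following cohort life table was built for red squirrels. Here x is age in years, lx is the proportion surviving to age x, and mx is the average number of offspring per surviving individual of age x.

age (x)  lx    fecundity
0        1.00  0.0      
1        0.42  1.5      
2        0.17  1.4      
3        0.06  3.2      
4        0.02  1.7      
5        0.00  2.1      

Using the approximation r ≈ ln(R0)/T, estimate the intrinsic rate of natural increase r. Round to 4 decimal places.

R0 = Σ lx·mx = 0 + 0.63 + 0.238 + 0.192 + 0.034 + 0 = 1.094
Σ x·lx·mx = 1.818; T = 1.818/1.094 = 1.66179…
r ≈ ln(R0)/T = ln(1.094)/1.66179… = 0.054063… → 0.0541

0.0541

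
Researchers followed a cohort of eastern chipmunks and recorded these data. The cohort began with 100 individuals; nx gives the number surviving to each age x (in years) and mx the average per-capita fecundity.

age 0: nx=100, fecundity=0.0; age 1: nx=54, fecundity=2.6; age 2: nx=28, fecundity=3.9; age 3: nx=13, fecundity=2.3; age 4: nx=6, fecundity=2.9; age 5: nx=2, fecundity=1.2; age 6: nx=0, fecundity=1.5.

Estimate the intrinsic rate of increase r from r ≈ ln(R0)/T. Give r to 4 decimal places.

lx = nx/n0 = nx/100: 1, 0.54, 0.28, 0.13, 0.06, 0.02, 0
R0 = Σ lx·mx = 0 + 1.404 + 1.092 + 0.299 + 0.174 + 0.024 + 0 = 2.993
Σ x·lx·mx = 5.301; T = 5.301/2.993 = 1.77113…
r ≈ ln(R0)/T = ln(2.993)/1.77113… = 0.618969… → 0.6190

0.6190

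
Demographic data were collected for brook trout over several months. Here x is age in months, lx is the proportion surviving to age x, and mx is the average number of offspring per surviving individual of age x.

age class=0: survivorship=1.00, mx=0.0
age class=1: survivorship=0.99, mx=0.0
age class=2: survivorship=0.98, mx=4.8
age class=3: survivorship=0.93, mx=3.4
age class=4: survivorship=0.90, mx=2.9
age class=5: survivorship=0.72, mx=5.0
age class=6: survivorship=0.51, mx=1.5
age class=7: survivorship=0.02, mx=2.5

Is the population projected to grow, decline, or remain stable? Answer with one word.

R0 = Σ lx·mx = 0 + 0 + 4.704 + 3.162 + 2.61 + 3.6 + 0.765 + 0.05 = 14.891
R0 > 1, so the population is growing.

growing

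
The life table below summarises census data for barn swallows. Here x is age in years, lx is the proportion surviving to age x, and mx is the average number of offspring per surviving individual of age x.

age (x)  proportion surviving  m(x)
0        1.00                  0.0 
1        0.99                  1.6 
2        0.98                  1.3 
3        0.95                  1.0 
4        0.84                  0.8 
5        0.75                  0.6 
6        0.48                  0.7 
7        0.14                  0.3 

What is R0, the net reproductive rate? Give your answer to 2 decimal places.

lx·mx by age: 0, 1.584, 1.274, 0.95, 0.672, 0.45, 0.336, 0.042
R0 = Σ lx·mx = 5.308 → 5.31

5.31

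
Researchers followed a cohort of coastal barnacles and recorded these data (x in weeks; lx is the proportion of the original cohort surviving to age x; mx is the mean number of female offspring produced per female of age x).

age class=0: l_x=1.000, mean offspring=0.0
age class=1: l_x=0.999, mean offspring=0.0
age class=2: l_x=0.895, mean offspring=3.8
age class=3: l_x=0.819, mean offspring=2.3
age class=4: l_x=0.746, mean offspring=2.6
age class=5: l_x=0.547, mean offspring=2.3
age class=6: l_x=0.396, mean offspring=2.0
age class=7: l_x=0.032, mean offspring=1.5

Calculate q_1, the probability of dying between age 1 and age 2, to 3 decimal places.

0.104

q_1 = (l_1 − l_2) / l_1 = (0.999 − 0.895) / 0.999
     = 0.104 / 0.999 = 0.104104… → 0.104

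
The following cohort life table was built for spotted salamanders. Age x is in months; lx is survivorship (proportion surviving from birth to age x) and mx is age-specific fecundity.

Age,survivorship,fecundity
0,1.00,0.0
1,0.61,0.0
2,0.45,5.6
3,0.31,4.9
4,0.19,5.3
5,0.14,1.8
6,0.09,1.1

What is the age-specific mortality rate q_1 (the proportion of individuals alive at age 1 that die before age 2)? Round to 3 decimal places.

q_1 = (l_1 − l_2) / l_1 = (0.61 − 0.45) / 0.61
     = 0.16 / 0.61 = 0.262295… → 0.262

0.262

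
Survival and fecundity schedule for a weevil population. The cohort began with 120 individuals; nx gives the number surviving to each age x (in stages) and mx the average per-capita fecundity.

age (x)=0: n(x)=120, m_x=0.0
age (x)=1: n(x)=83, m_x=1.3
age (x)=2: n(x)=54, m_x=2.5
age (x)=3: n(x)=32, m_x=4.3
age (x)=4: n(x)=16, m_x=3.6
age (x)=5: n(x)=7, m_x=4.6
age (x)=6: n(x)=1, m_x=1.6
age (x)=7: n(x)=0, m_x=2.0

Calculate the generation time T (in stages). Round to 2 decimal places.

lx = nx/n0 = nx/120: 1, 0.69167…, 0.45, 0.26667…, 0.13333…, 0.05833…, 0.00833…, 0
lx·mx: 0, 0.899167…, 1.125, 1.146667…, 0.48…, 0.268333…, 0.013333…, 0 → R0 = 3.9325…
x·lx·mx: 0, 0.899167…, 2.25, 3.44…, 1.92…, 1.341667…, 0.08…, 0 → Σ = 9.930833…
T = 9.930833… / 3.9325… = 2.525323… → 2.53

2.53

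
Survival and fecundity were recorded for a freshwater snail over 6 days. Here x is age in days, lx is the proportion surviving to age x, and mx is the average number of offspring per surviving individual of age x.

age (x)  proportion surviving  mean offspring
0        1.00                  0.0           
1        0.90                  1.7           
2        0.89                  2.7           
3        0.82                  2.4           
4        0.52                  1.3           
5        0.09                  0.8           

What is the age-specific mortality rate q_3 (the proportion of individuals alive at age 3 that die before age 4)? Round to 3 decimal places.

q_3 = (l_3 − l_4) / l_3 = (0.82 − 0.52) / 0.82
     = 0.3 / 0.82 = 0.365854… → 0.366

0.366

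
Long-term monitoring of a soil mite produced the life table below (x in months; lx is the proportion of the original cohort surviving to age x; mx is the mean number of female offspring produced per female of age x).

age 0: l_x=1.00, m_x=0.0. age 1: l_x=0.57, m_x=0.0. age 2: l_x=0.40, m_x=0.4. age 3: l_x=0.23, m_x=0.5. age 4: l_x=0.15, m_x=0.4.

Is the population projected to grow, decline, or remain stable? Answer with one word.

declining

R0 = Σ lx·mx = 0 + 0 + 0.16 + 0.115 + 0.06 = 0.335
R0 < 1, so the population is declining.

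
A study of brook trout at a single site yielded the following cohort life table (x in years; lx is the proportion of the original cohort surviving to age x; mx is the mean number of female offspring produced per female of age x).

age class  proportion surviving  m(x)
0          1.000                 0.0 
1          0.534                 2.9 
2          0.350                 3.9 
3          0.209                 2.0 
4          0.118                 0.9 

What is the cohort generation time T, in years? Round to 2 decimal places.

1.73

lx·mx: 0, 1.5486, 1.365, 0.418, 0.1062 → R0 = 3.4378
x·lx·mx: 0, 1.5486, 2.73, 1.254, 0.4248 → Σ = 5.9574
T = 5.9574 / 3.4378 = 1.732911… → 1.73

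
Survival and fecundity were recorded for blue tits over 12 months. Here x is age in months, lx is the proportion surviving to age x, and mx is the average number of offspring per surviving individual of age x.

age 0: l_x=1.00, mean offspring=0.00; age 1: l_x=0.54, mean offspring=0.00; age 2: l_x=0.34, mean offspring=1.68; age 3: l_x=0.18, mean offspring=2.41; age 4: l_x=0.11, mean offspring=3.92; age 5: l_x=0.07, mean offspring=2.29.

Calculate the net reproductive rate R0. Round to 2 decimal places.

1.60

lx·mx by age: 0, 0, 0.5712, 0.4338, 0.4312, 0.1603
R0 = Σ lx·mx = 1.5965 → 1.60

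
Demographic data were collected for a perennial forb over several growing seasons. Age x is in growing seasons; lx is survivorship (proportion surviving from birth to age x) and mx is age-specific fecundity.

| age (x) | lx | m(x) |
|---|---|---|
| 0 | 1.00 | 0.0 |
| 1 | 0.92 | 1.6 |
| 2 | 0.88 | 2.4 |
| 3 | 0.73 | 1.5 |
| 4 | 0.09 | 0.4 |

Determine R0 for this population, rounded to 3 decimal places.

4.715

lx·mx by age: 0, 1.472, 2.112, 1.095, 0.036
R0 = Σ lx·mx = 4.715 → 4.715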